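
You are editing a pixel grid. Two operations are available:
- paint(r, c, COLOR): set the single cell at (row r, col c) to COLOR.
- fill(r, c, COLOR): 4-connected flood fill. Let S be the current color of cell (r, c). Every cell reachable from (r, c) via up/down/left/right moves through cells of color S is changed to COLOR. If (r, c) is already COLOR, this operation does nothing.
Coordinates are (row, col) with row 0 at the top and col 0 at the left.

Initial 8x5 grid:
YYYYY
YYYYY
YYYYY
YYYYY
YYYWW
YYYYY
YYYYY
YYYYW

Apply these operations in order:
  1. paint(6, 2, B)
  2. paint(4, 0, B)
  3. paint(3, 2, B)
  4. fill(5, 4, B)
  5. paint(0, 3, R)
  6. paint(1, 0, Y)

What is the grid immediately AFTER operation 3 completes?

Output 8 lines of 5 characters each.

After op 1 paint(6,2,B):
YYYYY
YYYYY
YYYYY
YYYYY
YYYWW
YYYYY
YYBYY
YYYYW
After op 2 paint(4,0,B):
YYYYY
YYYYY
YYYYY
YYYYY
BYYWW
YYYYY
YYBYY
YYYYW
After op 3 paint(3,2,B):
YYYYY
YYYYY
YYYYY
YYBYY
BYYWW
YYYYY
YYBYY
YYYYW

Answer: YYYYY
YYYYY
YYYYY
YYBYY
BYYWW
YYYYY
YYBYY
YYYYW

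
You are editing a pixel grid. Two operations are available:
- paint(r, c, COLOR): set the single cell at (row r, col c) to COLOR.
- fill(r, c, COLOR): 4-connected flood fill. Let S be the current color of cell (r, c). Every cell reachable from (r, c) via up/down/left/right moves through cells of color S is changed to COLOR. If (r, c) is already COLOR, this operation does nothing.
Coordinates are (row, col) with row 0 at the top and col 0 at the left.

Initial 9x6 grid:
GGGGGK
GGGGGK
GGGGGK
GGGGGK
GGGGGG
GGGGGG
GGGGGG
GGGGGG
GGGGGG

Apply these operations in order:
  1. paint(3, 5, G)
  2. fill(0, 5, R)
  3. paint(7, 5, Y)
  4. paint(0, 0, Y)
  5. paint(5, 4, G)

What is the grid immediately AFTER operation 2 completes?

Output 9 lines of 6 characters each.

Answer: GGGGGR
GGGGGR
GGGGGR
GGGGGG
GGGGGG
GGGGGG
GGGGGG
GGGGGG
GGGGGG

Derivation:
After op 1 paint(3,5,G):
GGGGGK
GGGGGK
GGGGGK
GGGGGG
GGGGGG
GGGGGG
GGGGGG
GGGGGG
GGGGGG
After op 2 fill(0,5,R) [3 cells changed]:
GGGGGR
GGGGGR
GGGGGR
GGGGGG
GGGGGG
GGGGGG
GGGGGG
GGGGGG
GGGGGG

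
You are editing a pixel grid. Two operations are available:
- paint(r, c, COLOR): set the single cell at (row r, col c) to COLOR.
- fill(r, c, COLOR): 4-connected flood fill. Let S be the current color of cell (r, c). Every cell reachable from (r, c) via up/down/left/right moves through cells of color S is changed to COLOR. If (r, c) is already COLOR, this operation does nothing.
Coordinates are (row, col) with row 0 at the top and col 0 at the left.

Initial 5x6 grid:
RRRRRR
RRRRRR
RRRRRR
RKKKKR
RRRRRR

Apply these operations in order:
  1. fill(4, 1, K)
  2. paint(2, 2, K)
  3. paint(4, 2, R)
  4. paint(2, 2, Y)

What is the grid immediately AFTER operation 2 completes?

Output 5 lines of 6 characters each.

After op 1 fill(4,1,K) [26 cells changed]:
KKKKKK
KKKKKK
KKKKKK
KKKKKK
KKKKKK
After op 2 paint(2,2,K):
KKKKKK
KKKKKK
KKKKKK
KKKKKK
KKKKKK

Answer: KKKKKK
KKKKKK
KKKKKK
KKKKKK
KKKKKK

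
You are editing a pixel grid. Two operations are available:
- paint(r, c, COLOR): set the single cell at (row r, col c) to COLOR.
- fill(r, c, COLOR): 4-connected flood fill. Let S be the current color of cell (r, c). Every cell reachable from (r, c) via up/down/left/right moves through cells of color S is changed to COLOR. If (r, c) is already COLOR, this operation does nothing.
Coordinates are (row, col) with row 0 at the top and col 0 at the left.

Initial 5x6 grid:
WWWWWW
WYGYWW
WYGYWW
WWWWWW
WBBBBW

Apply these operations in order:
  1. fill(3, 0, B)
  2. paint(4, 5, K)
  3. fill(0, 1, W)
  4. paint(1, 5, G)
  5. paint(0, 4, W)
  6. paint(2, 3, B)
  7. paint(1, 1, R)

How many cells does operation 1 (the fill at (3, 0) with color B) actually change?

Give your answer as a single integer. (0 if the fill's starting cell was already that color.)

Answer: 20

Derivation:
After op 1 fill(3,0,B) [20 cells changed]:
BBBBBB
BYGYBB
BYGYBB
BBBBBB
BBBBBB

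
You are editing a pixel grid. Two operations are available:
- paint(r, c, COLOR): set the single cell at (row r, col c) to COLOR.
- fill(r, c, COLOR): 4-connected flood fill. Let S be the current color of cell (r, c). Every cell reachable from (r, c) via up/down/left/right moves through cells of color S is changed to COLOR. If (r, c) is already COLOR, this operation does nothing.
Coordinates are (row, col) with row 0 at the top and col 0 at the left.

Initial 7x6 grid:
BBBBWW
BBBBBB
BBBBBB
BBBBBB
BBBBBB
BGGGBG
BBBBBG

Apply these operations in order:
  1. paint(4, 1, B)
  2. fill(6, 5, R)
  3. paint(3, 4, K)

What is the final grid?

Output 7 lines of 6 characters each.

Answer: BBBBWW
BBBBBB
BBBBBB
BBBBKB
BBBBBB
BGGGBR
BBBBBR

Derivation:
After op 1 paint(4,1,B):
BBBBWW
BBBBBB
BBBBBB
BBBBBB
BBBBBB
BGGGBG
BBBBBG
After op 2 fill(6,5,R) [2 cells changed]:
BBBBWW
BBBBBB
BBBBBB
BBBBBB
BBBBBB
BGGGBR
BBBBBR
After op 3 paint(3,4,K):
BBBBWW
BBBBBB
BBBBBB
BBBBKB
BBBBBB
BGGGBR
BBBBBR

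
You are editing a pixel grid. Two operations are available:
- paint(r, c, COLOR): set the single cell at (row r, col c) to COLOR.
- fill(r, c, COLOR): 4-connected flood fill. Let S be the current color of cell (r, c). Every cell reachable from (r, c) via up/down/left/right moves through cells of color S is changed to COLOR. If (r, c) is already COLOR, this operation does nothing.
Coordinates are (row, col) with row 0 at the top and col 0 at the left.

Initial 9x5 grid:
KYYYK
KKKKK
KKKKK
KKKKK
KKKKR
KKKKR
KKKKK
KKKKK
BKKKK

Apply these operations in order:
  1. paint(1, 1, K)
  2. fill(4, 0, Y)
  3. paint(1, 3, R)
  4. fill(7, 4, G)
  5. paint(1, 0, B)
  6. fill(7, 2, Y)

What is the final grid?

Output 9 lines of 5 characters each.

Answer: YYYYY
BYYRY
YYYYY
YYYYY
YYYYR
YYYYR
YYYYY
YYYYY
BYYYY

Derivation:
After op 1 paint(1,1,K):
KYYYK
KKKKK
KKKKK
KKKKK
KKKKR
KKKKR
KKKKK
KKKKK
BKKKK
After op 2 fill(4,0,Y) [39 cells changed]:
YYYYY
YYYYY
YYYYY
YYYYY
YYYYR
YYYYR
YYYYY
YYYYY
BYYYY
After op 3 paint(1,3,R):
YYYYY
YYYRY
YYYYY
YYYYY
YYYYR
YYYYR
YYYYY
YYYYY
BYYYY
After op 4 fill(7,4,G) [41 cells changed]:
GGGGG
GGGRG
GGGGG
GGGGG
GGGGR
GGGGR
GGGGG
GGGGG
BGGGG
After op 5 paint(1,0,B):
GGGGG
BGGRG
GGGGG
GGGGG
GGGGR
GGGGR
GGGGG
GGGGG
BGGGG
After op 6 fill(7,2,Y) [40 cells changed]:
YYYYY
BYYRY
YYYYY
YYYYY
YYYYR
YYYYR
YYYYY
YYYYY
BYYYY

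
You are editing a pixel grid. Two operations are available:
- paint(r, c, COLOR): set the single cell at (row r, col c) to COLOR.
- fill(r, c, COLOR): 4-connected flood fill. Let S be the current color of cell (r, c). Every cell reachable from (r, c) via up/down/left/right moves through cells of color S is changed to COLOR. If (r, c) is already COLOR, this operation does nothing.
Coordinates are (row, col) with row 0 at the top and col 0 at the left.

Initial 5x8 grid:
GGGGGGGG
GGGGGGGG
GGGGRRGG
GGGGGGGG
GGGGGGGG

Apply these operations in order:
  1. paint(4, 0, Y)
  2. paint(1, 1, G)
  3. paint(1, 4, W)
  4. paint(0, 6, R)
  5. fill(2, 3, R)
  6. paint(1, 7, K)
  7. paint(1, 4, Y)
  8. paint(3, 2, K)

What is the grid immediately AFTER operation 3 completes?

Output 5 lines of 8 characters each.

After op 1 paint(4,0,Y):
GGGGGGGG
GGGGGGGG
GGGGRRGG
GGGGGGGG
YGGGGGGG
After op 2 paint(1,1,G):
GGGGGGGG
GGGGGGGG
GGGGRRGG
GGGGGGGG
YGGGGGGG
After op 3 paint(1,4,W):
GGGGGGGG
GGGGWGGG
GGGGRRGG
GGGGGGGG
YGGGGGGG

Answer: GGGGGGGG
GGGGWGGG
GGGGRRGG
GGGGGGGG
YGGGGGGG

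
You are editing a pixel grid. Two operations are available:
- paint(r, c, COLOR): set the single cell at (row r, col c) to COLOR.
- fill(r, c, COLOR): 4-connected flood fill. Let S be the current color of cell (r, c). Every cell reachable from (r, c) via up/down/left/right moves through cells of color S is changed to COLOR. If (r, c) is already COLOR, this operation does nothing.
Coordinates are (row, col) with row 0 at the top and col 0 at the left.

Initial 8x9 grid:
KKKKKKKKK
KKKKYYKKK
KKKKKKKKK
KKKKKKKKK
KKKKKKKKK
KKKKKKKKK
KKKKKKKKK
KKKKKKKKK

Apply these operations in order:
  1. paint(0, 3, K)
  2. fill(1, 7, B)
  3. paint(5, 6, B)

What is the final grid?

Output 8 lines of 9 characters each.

Answer: BBBBBBBBB
BBBBYYBBB
BBBBBBBBB
BBBBBBBBB
BBBBBBBBB
BBBBBBBBB
BBBBBBBBB
BBBBBBBBB

Derivation:
After op 1 paint(0,3,K):
KKKKKKKKK
KKKKYYKKK
KKKKKKKKK
KKKKKKKKK
KKKKKKKKK
KKKKKKKKK
KKKKKKKKK
KKKKKKKKK
After op 2 fill(1,7,B) [70 cells changed]:
BBBBBBBBB
BBBBYYBBB
BBBBBBBBB
BBBBBBBBB
BBBBBBBBB
BBBBBBBBB
BBBBBBBBB
BBBBBBBBB
After op 3 paint(5,6,B):
BBBBBBBBB
BBBBYYBBB
BBBBBBBBB
BBBBBBBBB
BBBBBBBBB
BBBBBBBBB
BBBBBBBBB
BBBBBBBBB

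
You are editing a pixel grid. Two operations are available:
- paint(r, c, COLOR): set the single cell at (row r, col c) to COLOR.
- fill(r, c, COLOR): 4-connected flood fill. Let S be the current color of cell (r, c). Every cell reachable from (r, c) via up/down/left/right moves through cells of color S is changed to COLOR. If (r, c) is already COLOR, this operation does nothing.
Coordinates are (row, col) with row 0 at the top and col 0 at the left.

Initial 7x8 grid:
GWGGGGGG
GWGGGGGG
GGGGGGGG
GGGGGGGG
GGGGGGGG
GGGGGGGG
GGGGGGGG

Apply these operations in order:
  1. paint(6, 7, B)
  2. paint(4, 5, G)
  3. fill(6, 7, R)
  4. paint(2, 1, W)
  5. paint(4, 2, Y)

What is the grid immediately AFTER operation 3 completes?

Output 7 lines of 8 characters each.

After op 1 paint(6,7,B):
GWGGGGGG
GWGGGGGG
GGGGGGGG
GGGGGGGG
GGGGGGGG
GGGGGGGG
GGGGGGGB
After op 2 paint(4,5,G):
GWGGGGGG
GWGGGGGG
GGGGGGGG
GGGGGGGG
GGGGGGGG
GGGGGGGG
GGGGGGGB
After op 3 fill(6,7,R) [1 cells changed]:
GWGGGGGG
GWGGGGGG
GGGGGGGG
GGGGGGGG
GGGGGGGG
GGGGGGGG
GGGGGGGR

Answer: GWGGGGGG
GWGGGGGG
GGGGGGGG
GGGGGGGG
GGGGGGGG
GGGGGGGG
GGGGGGGR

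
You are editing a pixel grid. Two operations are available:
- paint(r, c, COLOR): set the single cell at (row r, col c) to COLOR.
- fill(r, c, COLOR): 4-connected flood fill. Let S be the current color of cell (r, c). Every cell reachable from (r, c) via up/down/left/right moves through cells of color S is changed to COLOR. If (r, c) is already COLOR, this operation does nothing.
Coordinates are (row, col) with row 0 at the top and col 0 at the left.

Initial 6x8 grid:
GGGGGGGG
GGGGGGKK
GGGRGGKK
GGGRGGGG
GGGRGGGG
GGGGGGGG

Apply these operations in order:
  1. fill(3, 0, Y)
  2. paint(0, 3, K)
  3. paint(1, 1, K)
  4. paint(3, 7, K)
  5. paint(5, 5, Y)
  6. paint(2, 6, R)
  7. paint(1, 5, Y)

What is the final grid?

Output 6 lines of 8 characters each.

Answer: YYYKYYYY
YKYYYYKK
YYYRYYRK
YYYRYYYK
YYYRYYYY
YYYYYYYY

Derivation:
After op 1 fill(3,0,Y) [41 cells changed]:
YYYYYYYY
YYYYYYKK
YYYRYYKK
YYYRYYYY
YYYRYYYY
YYYYYYYY
After op 2 paint(0,3,K):
YYYKYYYY
YYYYYYKK
YYYRYYKK
YYYRYYYY
YYYRYYYY
YYYYYYYY
After op 3 paint(1,1,K):
YYYKYYYY
YKYYYYKK
YYYRYYKK
YYYRYYYY
YYYRYYYY
YYYYYYYY
After op 4 paint(3,7,K):
YYYKYYYY
YKYYYYKK
YYYRYYKK
YYYRYYYK
YYYRYYYY
YYYYYYYY
After op 5 paint(5,5,Y):
YYYKYYYY
YKYYYYKK
YYYRYYKK
YYYRYYYK
YYYRYYYY
YYYYYYYY
After op 6 paint(2,6,R):
YYYKYYYY
YKYYYYKK
YYYRYYRK
YYYRYYYK
YYYRYYYY
YYYYYYYY
After op 7 paint(1,5,Y):
YYYKYYYY
YKYYYYKK
YYYRYYRK
YYYRYYYK
YYYRYYYY
YYYYYYYY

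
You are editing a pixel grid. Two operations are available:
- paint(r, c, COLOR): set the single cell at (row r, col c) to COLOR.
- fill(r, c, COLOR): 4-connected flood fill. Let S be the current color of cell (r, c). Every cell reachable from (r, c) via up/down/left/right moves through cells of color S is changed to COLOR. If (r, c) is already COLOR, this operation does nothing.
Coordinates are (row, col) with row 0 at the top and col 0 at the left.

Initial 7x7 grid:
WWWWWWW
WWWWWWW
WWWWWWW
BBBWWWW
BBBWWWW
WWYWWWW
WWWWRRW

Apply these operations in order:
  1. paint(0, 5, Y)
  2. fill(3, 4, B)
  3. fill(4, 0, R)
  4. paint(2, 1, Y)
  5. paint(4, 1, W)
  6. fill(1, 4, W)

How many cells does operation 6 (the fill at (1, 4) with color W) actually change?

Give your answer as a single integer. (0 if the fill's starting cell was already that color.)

After op 1 paint(0,5,Y):
WWWWWYW
WWWWWWW
WWWWWWW
BBBWWWW
BBBWWWW
WWYWWWW
WWWWRRW
After op 2 fill(3,4,B) [39 cells changed]:
BBBBBYB
BBBBBBB
BBBBBBB
BBBBBBB
BBBBBBB
BBYBBBB
BBBBRRB
After op 3 fill(4,0,R) [45 cells changed]:
RRRRRYR
RRRRRRR
RRRRRRR
RRRRRRR
RRRRRRR
RRYRRRR
RRRRRRR
After op 4 paint(2,1,Y):
RRRRRYR
RRRRRRR
RYRRRRR
RRRRRRR
RRRRRRR
RRYRRRR
RRRRRRR
After op 5 paint(4,1,W):
RRRRRYR
RRRRRRR
RYRRRRR
RRRRRRR
RWRRRRR
RRYRRRR
RRRRRRR
After op 6 fill(1,4,W) [45 cells changed]:
WWWWWYW
WWWWWWW
WYWWWWW
WWWWWWW
WWWWWWW
WWYWWWW
WWWWWWW

Answer: 45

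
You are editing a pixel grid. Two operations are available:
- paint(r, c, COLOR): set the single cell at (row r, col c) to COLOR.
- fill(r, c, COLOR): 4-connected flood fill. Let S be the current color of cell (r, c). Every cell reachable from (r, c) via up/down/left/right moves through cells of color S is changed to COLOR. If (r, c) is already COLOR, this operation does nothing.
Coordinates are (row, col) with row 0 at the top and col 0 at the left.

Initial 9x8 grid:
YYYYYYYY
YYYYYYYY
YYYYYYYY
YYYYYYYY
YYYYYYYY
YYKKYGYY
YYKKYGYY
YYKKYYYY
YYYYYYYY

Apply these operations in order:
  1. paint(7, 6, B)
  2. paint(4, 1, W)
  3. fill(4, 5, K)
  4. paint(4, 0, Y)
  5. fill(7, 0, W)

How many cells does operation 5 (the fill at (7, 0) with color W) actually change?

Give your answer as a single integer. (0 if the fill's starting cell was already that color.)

Answer: 67

Derivation:
After op 1 paint(7,6,B):
YYYYYYYY
YYYYYYYY
YYYYYYYY
YYYYYYYY
YYYYYYYY
YYKKYGYY
YYKKYGYY
YYKKYYBY
YYYYYYYY
After op 2 paint(4,1,W):
YYYYYYYY
YYYYYYYY
YYYYYYYY
YYYYYYYY
YWYYYYYY
YYKKYGYY
YYKKYGYY
YYKKYYBY
YYYYYYYY
After op 3 fill(4,5,K) [62 cells changed]:
KKKKKKKK
KKKKKKKK
KKKKKKKK
KKKKKKKK
KWKKKKKK
KKKKKGKK
KKKKKGKK
KKKKKKBK
KKKKKKKK
After op 4 paint(4,0,Y):
KKKKKKKK
KKKKKKKK
KKKKKKKK
KKKKKKKK
YWKKKKKK
KKKKKGKK
KKKKKGKK
KKKKKKBK
KKKKKKKK
After op 5 fill(7,0,W) [67 cells changed]:
WWWWWWWW
WWWWWWWW
WWWWWWWW
WWWWWWWW
YWWWWWWW
WWWWWGWW
WWWWWGWW
WWWWWWBW
WWWWWWWW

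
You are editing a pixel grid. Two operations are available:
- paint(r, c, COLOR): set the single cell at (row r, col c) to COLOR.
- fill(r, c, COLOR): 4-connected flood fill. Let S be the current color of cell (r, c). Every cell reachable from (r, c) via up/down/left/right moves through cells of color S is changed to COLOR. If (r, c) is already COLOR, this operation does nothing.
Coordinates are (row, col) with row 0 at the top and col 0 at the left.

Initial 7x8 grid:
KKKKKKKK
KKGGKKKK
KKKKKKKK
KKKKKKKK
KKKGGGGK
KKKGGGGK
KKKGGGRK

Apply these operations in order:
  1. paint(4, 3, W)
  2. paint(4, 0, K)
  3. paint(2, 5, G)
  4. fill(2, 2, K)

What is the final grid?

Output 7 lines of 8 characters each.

After op 1 paint(4,3,W):
KKKKKKKK
KKGGKKKK
KKKKKKKK
KKKKKKKK
KKKWGGGK
KKKGGGGK
KKKGGGRK
After op 2 paint(4,0,K):
KKKKKKKK
KKGGKKKK
KKKKKKKK
KKKKKKKK
KKKWGGGK
KKKGGGGK
KKKGGGRK
After op 3 paint(2,5,G):
KKKKKKKK
KKGGKKKK
KKKKKGKK
KKKKKKKK
KKKWGGGK
KKKGGGGK
KKKGGGRK
After op 4 fill(2,2,K) [0 cells changed]:
KKKKKKKK
KKGGKKKK
KKKKKGKK
KKKKKKKK
KKKWGGGK
KKKGGGGK
KKKGGGRK

Answer: KKKKKKKK
KKGGKKKK
KKKKKGKK
KKKKKKKK
KKKWGGGK
KKKGGGGK
KKKGGGRK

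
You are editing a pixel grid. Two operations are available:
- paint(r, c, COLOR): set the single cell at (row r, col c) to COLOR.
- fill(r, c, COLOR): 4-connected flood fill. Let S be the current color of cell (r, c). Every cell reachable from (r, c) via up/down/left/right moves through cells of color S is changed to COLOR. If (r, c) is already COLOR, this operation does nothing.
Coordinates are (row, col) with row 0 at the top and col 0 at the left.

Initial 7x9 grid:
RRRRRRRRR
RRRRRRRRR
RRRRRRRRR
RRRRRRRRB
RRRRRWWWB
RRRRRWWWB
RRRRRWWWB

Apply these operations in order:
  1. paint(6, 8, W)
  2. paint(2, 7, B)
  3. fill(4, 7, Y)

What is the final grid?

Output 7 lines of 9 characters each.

After op 1 paint(6,8,W):
RRRRRRRRR
RRRRRRRRR
RRRRRRRRR
RRRRRRRRB
RRRRRWWWB
RRRRRWWWB
RRRRRWWWW
After op 2 paint(2,7,B):
RRRRRRRRR
RRRRRRRRR
RRRRRRRBR
RRRRRRRRB
RRRRRWWWB
RRRRRWWWB
RRRRRWWWW
After op 3 fill(4,7,Y) [10 cells changed]:
RRRRRRRRR
RRRRRRRRR
RRRRRRRBR
RRRRRRRRB
RRRRRYYYB
RRRRRYYYB
RRRRRYYYY

Answer: RRRRRRRRR
RRRRRRRRR
RRRRRRRBR
RRRRRRRRB
RRRRRYYYB
RRRRRYYYB
RRRRRYYYY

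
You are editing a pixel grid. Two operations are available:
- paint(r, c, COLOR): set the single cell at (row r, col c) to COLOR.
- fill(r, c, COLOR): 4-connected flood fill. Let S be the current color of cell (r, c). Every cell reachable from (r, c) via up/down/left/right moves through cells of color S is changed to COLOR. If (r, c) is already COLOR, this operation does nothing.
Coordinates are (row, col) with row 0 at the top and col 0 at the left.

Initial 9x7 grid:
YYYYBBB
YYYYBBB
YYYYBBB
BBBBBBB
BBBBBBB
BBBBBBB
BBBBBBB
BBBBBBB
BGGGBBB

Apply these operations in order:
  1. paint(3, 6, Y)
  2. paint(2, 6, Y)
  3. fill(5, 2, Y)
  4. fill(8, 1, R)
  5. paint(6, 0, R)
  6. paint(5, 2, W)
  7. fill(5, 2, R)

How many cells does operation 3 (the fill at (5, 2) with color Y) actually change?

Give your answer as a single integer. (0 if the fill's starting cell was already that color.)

Answer: 46

Derivation:
After op 1 paint(3,6,Y):
YYYYBBB
YYYYBBB
YYYYBBB
BBBBBBY
BBBBBBB
BBBBBBB
BBBBBBB
BBBBBBB
BGGGBBB
After op 2 paint(2,6,Y):
YYYYBBB
YYYYBBB
YYYYBBY
BBBBBBY
BBBBBBB
BBBBBBB
BBBBBBB
BBBBBBB
BGGGBBB
After op 3 fill(5,2,Y) [46 cells changed]:
YYYYYYY
YYYYYYY
YYYYYYY
YYYYYYY
YYYYYYY
YYYYYYY
YYYYYYY
YYYYYYY
YGGGYYY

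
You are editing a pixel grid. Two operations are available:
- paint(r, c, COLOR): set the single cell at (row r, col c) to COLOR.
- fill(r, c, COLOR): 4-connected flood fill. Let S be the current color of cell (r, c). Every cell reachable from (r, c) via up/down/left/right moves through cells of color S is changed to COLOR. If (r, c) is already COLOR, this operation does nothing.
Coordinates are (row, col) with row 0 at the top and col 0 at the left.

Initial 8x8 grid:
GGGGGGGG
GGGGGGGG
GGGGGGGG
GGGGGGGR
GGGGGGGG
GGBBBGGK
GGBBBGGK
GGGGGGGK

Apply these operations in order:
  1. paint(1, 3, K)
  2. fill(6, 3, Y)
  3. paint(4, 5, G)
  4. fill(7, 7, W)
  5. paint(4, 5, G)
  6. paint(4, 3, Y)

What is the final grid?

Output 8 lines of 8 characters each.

After op 1 paint(1,3,K):
GGGGGGGG
GGGKGGGG
GGGGGGGG
GGGGGGGR
GGGGGGGG
GGBBBGGK
GGBBBGGK
GGGGGGGK
After op 2 fill(6,3,Y) [6 cells changed]:
GGGGGGGG
GGGKGGGG
GGGGGGGG
GGGGGGGR
GGGGGGGG
GGYYYGGK
GGYYYGGK
GGGGGGGK
After op 3 paint(4,5,G):
GGGGGGGG
GGGKGGGG
GGGGGGGG
GGGGGGGR
GGGGGGGG
GGYYYGGK
GGYYYGGK
GGGGGGGK
After op 4 fill(7,7,W) [3 cells changed]:
GGGGGGGG
GGGKGGGG
GGGGGGGG
GGGGGGGR
GGGGGGGG
GGYYYGGW
GGYYYGGW
GGGGGGGW
After op 5 paint(4,5,G):
GGGGGGGG
GGGKGGGG
GGGGGGGG
GGGGGGGR
GGGGGGGG
GGYYYGGW
GGYYYGGW
GGGGGGGW
After op 6 paint(4,3,Y):
GGGGGGGG
GGGKGGGG
GGGGGGGG
GGGGGGGR
GGGYGGGG
GGYYYGGW
GGYYYGGW
GGGGGGGW

Answer: GGGGGGGG
GGGKGGGG
GGGGGGGG
GGGGGGGR
GGGYGGGG
GGYYYGGW
GGYYYGGW
GGGGGGGW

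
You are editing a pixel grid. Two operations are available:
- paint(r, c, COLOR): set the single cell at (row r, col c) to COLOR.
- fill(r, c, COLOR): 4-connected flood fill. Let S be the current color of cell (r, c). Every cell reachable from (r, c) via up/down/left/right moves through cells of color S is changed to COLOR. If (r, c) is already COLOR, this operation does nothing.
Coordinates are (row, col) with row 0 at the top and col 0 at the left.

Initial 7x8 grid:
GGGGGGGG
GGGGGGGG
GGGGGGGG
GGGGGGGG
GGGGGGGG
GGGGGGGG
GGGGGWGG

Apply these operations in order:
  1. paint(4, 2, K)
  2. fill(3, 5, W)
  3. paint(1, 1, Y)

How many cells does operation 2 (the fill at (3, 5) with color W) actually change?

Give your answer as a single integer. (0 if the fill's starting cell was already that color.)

Answer: 54

Derivation:
After op 1 paint(4,2,K):
GGGGGGGG
GGGGGGGG
GGGGGGGG
GGGGGGGG
GGKGGGGG
GGGGGGGG
GGGGGWGG
After op 2 fill(3,5,W) [54 cells changed]:
WWWWWWWW
WWWWWWWW
WWWWWWWW
WWWWWWWW
WWKWWWWW
WWWWWWWW
WWWWWWWW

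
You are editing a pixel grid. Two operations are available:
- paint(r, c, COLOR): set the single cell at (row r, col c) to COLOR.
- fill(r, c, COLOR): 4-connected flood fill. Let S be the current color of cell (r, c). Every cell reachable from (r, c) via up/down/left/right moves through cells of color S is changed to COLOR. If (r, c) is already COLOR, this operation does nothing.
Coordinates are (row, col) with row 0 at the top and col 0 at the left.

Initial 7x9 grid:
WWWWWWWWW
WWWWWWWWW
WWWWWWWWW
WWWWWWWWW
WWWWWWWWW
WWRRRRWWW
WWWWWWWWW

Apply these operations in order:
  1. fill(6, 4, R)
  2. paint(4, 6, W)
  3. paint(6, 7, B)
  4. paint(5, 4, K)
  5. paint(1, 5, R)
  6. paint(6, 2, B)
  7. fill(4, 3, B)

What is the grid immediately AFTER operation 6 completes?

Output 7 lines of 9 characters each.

After op 1 fill(6,4,R) [59 cells changed]:
RRRRRRRRR
RRRRRRRRR
RRRRRRRRR
RRRRRRRRR
RRRRRRRRR
RRRRRRRRR
RRRRRRRRR
After op 2 paint(4,6,W):
RRRRRRRRR
RRRRRRRRR
RRRRRRRRR
RRRRRRRRR
RRRRRRWRR
RRRRRRRRR
RRRRRRRRR
After op 3 paint(6,7,B):
RRRRRRRRR
RRRRRRRRR
RRRRRRRRR
RRRRRRRRR
RRRRRRWRR
RRRRRRRRR
RRRRRRRBR
After op 4 paint(5,4,K):
RRRRRRRRR
RRRRRRRRR
RRRRRRRRR
RRRRRRRRR
RRRRRRWRR
RRRRKRRRR
RRRRRRRBR
After op 5 paint(1,5,R):
RRRRRRRRR
RRRRRRRRR
RRRRRRRRR
RRRRRRRRR
RRRRRRWRR
RRRRKRRRR
RRRRRRRBR
After op 6 paint(6,2,B):
RRRRRRRRR
RRRRRRRRR
RRRRRRRRR
RRRRRRRRR
RRRRRRWRR
RRRRKRRRR
RRBRRRRBR

Answer: RRRRRRRRR
RRRRRRRRR
RRRRRRRRR
RRRRRRRRR
RRRRRRWRR
RRRRKRRRR
RRBRRRRBR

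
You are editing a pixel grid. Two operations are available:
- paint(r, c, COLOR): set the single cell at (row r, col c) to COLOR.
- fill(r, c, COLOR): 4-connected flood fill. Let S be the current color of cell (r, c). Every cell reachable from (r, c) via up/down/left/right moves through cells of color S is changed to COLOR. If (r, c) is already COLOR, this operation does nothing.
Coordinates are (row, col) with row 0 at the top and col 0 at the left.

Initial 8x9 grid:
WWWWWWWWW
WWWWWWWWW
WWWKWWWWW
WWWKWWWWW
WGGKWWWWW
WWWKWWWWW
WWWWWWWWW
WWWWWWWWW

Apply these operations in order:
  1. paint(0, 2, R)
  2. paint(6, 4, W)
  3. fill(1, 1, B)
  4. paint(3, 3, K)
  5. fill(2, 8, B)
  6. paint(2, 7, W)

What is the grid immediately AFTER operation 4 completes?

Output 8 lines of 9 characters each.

After op 1 paint(0,2,R):
WWRWWWWWW
WWWWWWWWW
WWWKWWWWW
WWWKWWWWW
WGGKWWWWW
WWWKWWWWW
WWWWWWWWW
WWWWWWWWW
After op 2 paint(6,4,W):
WWRWWWWWW
WWWWWWWWW
WWWKWWWWW
WWWKWWWWW
WGGKWWWWW
WWWKWWWWW
WWWWWWWWW
WWWWWWWWW
After op 3 fill(1,1,B) [65 cells changed]:
BBRBBBBBB
BBBBBBBBB
BBBKBBBBB
BBBKBBBBB
BGGKBBBBB
BBBKBBBBB
BBBBBBBBB
BBBBBBBBB
After op 4 paint(3,3,K):
BBRBBBBBB
BBBBBBBBB
BBBKBBBBB
BBBKBBBBB
BGGKBBBBB
BBBKBBBBB
BBBBBBBBB
BBBBBBBBB

Answer: BBRBBBBBB
BBBBBBBBB
BBBKBBBBB
BBBKBBBBB
BGGKBBBBB
BBBKBBBBB
BBBBBBBBB
BBBBBBBBB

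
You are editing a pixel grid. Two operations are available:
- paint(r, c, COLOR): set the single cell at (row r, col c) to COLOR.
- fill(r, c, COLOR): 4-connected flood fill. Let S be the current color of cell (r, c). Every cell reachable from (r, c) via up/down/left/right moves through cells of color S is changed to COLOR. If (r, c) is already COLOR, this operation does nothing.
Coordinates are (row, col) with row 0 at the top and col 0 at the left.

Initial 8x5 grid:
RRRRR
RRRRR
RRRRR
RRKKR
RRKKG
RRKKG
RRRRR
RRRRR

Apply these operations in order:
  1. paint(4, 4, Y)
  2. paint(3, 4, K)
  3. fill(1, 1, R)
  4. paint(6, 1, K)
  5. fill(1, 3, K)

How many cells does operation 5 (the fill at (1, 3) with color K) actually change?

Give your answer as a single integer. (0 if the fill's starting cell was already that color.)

Answer: 30

Derivation:
After op 1 paint(4,4,Y):
RRRRR
RRRRR
RRRRR
RRKKR
RRKKY
RRKKG
RRRRR
RRRRR
After op 2 paint(3,4,K):
RRRRR
RRRRR
RRRRR
RRKKK
RRKKY
RRKKG
RRRRR
RRRRR
After op 3 fill(1,1,R) [0 cells changed]:
RRRRR
RRRRR
RRRRR
RRKKK
RRKKY
RRKKG
RRRRR
RRRRR
After op 4 paint(6,1,K):
RRRRR
RRRRR
RRRRR
RRKKK
RRKKY
RRKKG
RKRRR
RRRRR
After op 5 fill(1,3,K) [30 cells changed]:
KKKKK
KKKKK
KKKKK
KKKKK
KKKKY
KKKKG
KKKKK
KKKKK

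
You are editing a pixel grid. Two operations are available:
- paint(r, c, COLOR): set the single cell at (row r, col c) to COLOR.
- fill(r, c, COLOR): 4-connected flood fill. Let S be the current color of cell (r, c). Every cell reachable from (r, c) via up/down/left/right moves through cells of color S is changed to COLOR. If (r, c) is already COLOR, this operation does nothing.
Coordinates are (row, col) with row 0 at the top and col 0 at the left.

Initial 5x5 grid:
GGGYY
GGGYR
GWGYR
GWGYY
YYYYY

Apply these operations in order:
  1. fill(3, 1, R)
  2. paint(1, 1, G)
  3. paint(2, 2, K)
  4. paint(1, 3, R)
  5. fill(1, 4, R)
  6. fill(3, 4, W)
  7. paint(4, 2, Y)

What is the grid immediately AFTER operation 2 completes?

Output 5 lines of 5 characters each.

After op 1 fill(3,1,R) [2 cells changed]:
GGGYY
GGGYR
GRGYR
GRGYY
YYYYY
After op 2 paint(1,1,G):
GGGYY
GGGYR
GRGYR
GRGYY
YYYYY

Answer: GGGYY
GGGYR
GRGYR
GRGYY
YYYYY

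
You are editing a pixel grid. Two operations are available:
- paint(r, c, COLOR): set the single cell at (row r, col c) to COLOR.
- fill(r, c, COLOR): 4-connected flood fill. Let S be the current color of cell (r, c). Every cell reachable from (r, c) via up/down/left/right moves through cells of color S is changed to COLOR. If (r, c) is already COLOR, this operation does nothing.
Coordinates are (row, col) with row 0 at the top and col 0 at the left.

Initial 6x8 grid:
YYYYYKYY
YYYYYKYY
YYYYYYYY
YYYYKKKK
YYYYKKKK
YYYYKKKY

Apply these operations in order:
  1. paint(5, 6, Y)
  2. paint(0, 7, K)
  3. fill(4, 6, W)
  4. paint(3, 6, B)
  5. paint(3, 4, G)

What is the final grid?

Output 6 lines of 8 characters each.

Answer: YYYYYKYK
YYYYYKYY
YYYYYYYY
YYYYGWBW
YYYYWWWW
YYYYWWYY

Derivation:
After op 1 paint(5,6,Y):
YYYYYKYY
YYYYYKYY
YYYYYYYY
YYYYKKKK
YYYYKKKK
YYYYKKYY
After op 2 paint(0,7,K):
YYYYYKYK
YYYYYKYY
YYYYYYYY
YYYYKKKK
YYYYKKKK
YYYYKKYY
After op 3 fill(4,6,W) [10 cells changed]:
YYYYYKYK
YYYYYKYY
YYYYYYYY
YYYYWWWW
YYYYWWWW
YYYYWWYY
After op 4 paint(3,6,B):
YYYYYKYK
YYYYYKYY
YYYYYYYY
YYYYWWBW
YYYYWWWW
YYYYWWYY
After op 5 paint(3,4,G):
YYYYYKYK
YYYYYKYY
YYYYYYYY
YYYYGWBW
YYYYWWWW
YYYYWWYY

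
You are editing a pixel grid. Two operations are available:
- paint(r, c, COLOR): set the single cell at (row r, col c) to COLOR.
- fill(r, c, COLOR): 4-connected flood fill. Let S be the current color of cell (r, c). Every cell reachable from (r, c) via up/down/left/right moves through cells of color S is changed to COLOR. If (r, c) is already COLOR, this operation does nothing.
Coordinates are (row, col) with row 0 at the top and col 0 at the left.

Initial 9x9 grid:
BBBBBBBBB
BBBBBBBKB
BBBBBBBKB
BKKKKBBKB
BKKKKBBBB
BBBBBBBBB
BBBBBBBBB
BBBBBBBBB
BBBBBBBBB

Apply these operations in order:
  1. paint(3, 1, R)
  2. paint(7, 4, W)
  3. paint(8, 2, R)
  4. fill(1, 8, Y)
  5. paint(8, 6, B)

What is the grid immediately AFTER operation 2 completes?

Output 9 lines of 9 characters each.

Answer: BBBBBBBBB
BBBBBBBKB
BBBBBBBKB
BRKKKBBKB
BKKKKBBBB
BBBBBBBBB
BBBBBBBBB
BBBBWBBBB
BBBBBBBBB

Derivation:
After op 1 paint(3,1,R):
BBBBBBBBB
BBBBBBBKB
BBBBBBBKB
BRKKKBBKB
BKKKKBBBB
BBBBBBBBB
BBBBBBBBB
BBBBBBBBB
BBBBBBBBB
After op 2 paint(7,4,W):
BBBBBBBBB
BBBBBBBKB
BBBBBBBKB
BRKKKBBKB
BKKKKBBBB
BBBBBBBBB
BBBBBBBBB
BBBBWBBBB
BBBBBBBBB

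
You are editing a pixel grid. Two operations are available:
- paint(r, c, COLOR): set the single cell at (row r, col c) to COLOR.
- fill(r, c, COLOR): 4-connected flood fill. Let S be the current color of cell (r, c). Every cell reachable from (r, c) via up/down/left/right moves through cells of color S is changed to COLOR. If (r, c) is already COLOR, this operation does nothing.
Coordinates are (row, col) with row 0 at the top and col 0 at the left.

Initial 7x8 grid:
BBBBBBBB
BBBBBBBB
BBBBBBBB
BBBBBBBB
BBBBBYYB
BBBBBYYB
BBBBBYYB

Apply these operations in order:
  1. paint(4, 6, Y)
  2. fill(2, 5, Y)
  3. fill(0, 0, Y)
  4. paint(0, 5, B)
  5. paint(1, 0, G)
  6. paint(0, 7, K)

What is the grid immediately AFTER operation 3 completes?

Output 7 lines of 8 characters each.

After op 1 paint(4,6,Y):
BBBBBBBB
BBBBBBBB
BBBBBBBB
BBBBBBBB
BBBBBYYB
BBBBBYYB
BBBBBYYB
After op 2 fill(2,5,Y) [50 cells changed]:
YYYYYYYY
YYYYYYYY
YYYYYYYY
YYYYYYYY
YYYYYYYY
YYYYYYYY
YYYYYYYY
After op 3 fill(0,0,Y) [0 cells changed]:
YYYYYYYY
YYYYYYYY
YYYYYYYY
YYYYYYYY
YYYYYYYY
YYYYYYYY
YYYYYYYY

Answer: YYYYYYYY
YYYYYYYY
YYYYYYYY
YYYYYYYY
YYYYYYYY
YYYYYYYY
YYYYYYYY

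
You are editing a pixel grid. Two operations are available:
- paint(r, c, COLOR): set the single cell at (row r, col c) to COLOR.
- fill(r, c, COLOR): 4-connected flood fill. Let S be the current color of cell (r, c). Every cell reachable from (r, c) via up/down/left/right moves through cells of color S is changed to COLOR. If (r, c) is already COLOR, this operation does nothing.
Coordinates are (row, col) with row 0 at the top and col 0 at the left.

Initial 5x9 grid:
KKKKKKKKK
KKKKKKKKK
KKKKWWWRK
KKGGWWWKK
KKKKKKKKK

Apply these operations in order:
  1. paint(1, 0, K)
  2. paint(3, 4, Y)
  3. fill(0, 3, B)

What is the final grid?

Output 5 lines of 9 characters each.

Answer: BBBBBBBBB
BBBBBBBBB
BBBBWWWRB
BBGGYWWBB
BBBBBBBBB

Derivation:
After op 1 paint(1,0,K):
KKKKKKKKK
KKKKKKKKK
KKKKWWWRK
KKGGWWWKK
KKKKKKKKK
After op 2 paint(3,4,Y):
KKKKKKKKK
KKKKKKKKK
KKKKWWWRK
KKGGYWWKK
KKKKKKKKK
After op 3 fill(0,3,B) [36 cells changed]:
BBBBBBBBB
BBBBBBBBB
BBBBWWWRB
BBGGYWWBB
BBBBBBBBB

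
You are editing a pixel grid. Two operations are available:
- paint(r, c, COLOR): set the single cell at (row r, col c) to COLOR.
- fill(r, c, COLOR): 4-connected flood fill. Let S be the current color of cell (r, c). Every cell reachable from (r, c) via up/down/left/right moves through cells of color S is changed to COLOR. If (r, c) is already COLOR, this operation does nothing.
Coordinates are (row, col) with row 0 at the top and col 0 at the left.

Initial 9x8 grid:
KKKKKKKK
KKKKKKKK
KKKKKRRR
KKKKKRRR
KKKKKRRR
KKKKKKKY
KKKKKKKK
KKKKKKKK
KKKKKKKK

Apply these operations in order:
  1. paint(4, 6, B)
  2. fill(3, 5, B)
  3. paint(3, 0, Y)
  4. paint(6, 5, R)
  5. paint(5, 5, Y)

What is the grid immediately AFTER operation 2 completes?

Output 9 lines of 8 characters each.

After op 1 paint(4,6,B):
KKKKKKKK
KKKKKKKK
KKKKKRRR
KKKKKRRR
KKKKKRBR
KKKKKKKY
KKKKKKKK
KKKKKKKK
KKKKKKKK
After op 2 fill(3,5,B) [8 cells changed]:
KKKKKKKK
KKKKKKKK
KKKKKBBB
KKKKKBBB
KKKKKBBB
KKKKKKKY
KKKKKKKK
KKKKKKKK
KKKKKKKK

Answer: KKKKKKKK
KKKKKKKK
KKKKKBBB
KKKKKBBB
KKKKKBBB
KKKKKKKY
KKKKKKKK
KKKKKKKK
KKKKKKKK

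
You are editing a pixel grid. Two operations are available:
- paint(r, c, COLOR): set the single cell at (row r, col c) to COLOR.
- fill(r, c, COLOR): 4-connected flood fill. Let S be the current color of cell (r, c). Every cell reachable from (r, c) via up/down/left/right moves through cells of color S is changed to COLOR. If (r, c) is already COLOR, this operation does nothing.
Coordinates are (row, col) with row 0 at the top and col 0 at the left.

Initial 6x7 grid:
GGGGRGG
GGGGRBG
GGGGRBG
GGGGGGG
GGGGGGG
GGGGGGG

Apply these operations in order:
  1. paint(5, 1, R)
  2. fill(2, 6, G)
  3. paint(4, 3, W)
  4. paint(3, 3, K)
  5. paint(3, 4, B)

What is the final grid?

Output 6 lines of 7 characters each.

After op 1 paint(5,1,R):
GGGGRGG
GGGGRBG
GGGGRBG
GGGGGGG
GGGGGGG
GRGGGGG
After op 2 fill(2,6,G) [0 cells changed]:
GGGGRGG
GGGGRBG
GGGGRBG
GGGGGGG
GGGGGGG
GRGGGGG
After op 3 paint(4,3,W):
GGGGRGG
GGGGRBG
GGGGRBG
GGGGGGG
GGGWGGG
GRGGGGG
After op 4 paint(3,3,K):
GGGGRGG
GGGGRBG
GGGGRBG
GGGKGGG
GGGWGGG
GRGGGGG
After op 5 paint(3,4,B):
GGGGRGG
GGGGRBG
GGGGRBG
GGGKBGG
GGGWGGG
GRGGGGG

Answer: GGGGRGG
GGGGRBG
GGGGRBG
GGGKBGG
GGGWGGG
GRGGGGG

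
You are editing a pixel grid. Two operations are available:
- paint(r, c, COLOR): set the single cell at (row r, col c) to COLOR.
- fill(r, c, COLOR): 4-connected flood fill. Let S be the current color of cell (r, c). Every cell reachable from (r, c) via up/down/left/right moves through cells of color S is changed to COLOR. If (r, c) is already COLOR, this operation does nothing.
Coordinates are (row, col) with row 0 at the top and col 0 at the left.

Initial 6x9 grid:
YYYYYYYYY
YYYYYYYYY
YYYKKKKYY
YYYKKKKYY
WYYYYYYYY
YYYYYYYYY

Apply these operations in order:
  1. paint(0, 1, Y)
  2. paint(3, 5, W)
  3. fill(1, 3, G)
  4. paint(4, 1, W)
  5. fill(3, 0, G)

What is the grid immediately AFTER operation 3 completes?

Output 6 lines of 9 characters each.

Answer: GGGGGGGGG
GGGGGGGGG
GGGKKKKGG
GGGKKWKGG
WGGGGGGGG
GGGGGGGGG

Derivation:
After op 1 paint(0,1,Y):
YYYYYYYYY
YYYYYYYYY
YYYKKKKYY
YYYKKKKYY
WYYYYYYYY
YYYYYYYYY
After op 2 paint(3,5,W):
YYYYYYYYY
YYYYYYYYY
YYYKKKKYY
YYYKKWKYY
WYYYYYYYY
YYYYYYYYY
After op 3 fill(1,3,G) [45 cells changed]:
GGGGGGGGG
GGGGGGGGG
GGGKKKKGG
GGGKKWKGG
WGGGGGGGG
GGGGGGGGG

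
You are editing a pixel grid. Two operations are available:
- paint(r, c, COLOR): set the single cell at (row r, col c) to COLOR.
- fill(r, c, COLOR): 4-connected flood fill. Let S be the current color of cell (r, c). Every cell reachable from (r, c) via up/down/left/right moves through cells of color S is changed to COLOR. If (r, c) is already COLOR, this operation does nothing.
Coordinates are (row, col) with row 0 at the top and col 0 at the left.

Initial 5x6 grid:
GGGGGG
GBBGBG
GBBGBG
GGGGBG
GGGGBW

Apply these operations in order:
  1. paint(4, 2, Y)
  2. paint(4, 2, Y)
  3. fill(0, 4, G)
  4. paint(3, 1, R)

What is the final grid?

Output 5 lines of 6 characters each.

After op 1 paint(4,2,Y):
GGGGGG
GBBGBG
GBBGBG
GGGGBG
GGYGBW
After op 2 paint(4,2,Y):
GGGGGG
GBBGBG
GBBGBG
GGGGBG
GGYGBW
After op 3 fill(0,4,G) [0 cells changed]:
GGGGGG
GBBGBG
GBBGBG
GGGGBG
GGYGBW
After op 4 paint(3,1,R):
GGGGGG
GBBGBG
GBBGBG
GRGGBG
GGYGBW

Answer: GGGGGG
GBBGBG
GBBGBG
GRGGBG
GGYGBW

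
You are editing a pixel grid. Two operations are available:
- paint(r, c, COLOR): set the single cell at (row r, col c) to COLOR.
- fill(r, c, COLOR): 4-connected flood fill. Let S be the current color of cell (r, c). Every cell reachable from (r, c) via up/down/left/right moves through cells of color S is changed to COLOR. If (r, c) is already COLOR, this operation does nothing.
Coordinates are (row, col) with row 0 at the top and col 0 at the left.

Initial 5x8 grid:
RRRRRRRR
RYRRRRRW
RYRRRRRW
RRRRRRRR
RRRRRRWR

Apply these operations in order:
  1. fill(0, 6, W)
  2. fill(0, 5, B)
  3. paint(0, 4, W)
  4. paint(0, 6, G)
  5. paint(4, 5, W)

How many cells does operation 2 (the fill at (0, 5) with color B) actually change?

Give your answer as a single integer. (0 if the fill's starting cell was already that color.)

After op 1 fill(0,6,W) [35 cells changed]:
WWWWWWWW
WYWWWWWW
WYWWWWWW
WWWWWWWW
WWWWWWWW
After op 2 fill(0,5,B) [38 cells changed]:
BBBBBBBB
BYBBBBBB
BYBBBBBB
BBBBBBBB
BBBBBBBB

Answer: 38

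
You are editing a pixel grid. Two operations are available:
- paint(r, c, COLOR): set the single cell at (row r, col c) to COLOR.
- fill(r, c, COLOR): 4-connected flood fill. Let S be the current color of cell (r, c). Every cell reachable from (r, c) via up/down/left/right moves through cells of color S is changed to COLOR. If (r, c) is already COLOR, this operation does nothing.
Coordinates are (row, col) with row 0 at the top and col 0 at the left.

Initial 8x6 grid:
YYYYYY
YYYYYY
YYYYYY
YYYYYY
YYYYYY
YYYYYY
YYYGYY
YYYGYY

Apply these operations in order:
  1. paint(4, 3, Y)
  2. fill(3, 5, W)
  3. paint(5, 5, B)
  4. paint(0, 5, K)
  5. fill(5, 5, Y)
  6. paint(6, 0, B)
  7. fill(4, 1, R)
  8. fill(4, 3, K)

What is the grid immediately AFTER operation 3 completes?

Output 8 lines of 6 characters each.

Answer: WWWWWW
WWWWWW
WWWWWW
WWWWWW
WWWWWW
WWWWWB
WWWGWW
WWWGWW

Derivation:
After op 1 paint(4,3,Y):
YYYYYY
YYYYYY
YYYYYY
YYYYYY
YYYYYY
YYYYYY
YYYGYY
YYYGYY
After op 2 fill(3,5,W) [46 cells changed]:
WWWWWW
WWWWWW
WWWWWW
WWWWWW
WWWWWW
WWWWWW
WWWGWW
WWWGWW
After op 3 paint(5,5,B):
WWWWWW
WWWWWW
WWWWWW
WWWWWW
WWWWWW
WWWWWB
WWWGWW
WWWGWW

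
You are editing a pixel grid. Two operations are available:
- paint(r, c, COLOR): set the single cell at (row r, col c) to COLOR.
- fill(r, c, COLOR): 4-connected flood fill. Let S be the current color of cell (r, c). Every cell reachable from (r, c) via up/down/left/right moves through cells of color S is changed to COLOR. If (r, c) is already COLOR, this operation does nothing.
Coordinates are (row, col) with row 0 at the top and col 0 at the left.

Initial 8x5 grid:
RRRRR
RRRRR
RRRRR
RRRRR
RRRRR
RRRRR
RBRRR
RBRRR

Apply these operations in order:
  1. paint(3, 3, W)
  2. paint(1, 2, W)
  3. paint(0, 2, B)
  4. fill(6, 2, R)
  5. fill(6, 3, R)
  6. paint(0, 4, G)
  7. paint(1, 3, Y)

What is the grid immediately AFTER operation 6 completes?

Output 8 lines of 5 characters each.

Answer: RRBRG
RRWRR
RRRRR
RRRWR
RRRRR
RRRRR
RBRRR
RBRRR

Derivation:
After op 1 paint(3,3,W):
RRRRR
RRRRR
RRRRR
RRRWR
RRRRR
RRRRR
RBRRR
RBRRR
After op 2 paint(1,2,W):
RRRRR
RRWRR
RRRRR
RRRWR
RRRRR
RRRRR
RBRRR
RBRRR
After op 3 paint(0,2,B):
RRBRR
RRWRR
RRRRR
RRRWR
RRRRR
RRRRR
RBRRR
RBRRR
After op 4 fill(6,2,R) [0 cells changed]:
RRBRR
RRWRR
RRRRR
RRRWR
RRRRR
RRRRR
RBRRR
RBRRR
After op 5 fill(6,3,R) [0 cells changed]:
RRBRR
RRWRR
RRRRR
RRRWR
RRRRR
RRRRR
RBRRR
RBRRR
After op 6 paint(0,4,G):
RRBRG
RRWRR
RRRRR
RRRWR
RRRRR
RRRRR
RBRRR
RBRRR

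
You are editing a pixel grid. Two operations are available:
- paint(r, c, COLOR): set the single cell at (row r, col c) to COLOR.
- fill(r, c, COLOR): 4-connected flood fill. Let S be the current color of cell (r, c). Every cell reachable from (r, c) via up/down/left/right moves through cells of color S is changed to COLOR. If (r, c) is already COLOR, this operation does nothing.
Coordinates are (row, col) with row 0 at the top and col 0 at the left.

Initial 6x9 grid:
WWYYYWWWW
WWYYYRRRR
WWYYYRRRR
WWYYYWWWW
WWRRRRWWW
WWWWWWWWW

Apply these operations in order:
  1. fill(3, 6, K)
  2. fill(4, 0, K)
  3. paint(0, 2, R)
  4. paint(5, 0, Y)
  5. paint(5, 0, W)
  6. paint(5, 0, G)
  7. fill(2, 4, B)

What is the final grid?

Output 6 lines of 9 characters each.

After op 1 fill(3,6,K) [26 cells changed]:
KKYYYWWWW
KKYYYRRRR
KKYYYRRRR
KKYYYKKKK
KKRRRRKKK
KKKKKKKKK
After op 2 fill(4,0,K) [0 cells changed]:
KKYYYWWWW
KKYYYRRRR
KKYYYRRRR
KKYYYKKKK
KKRRRRKKK
KKKKKKKKK
After op 3 paint(0,2,R):
KKRYYWWWW
KKYYYRRRR
KKYYYRRRR
KKYYYKKKK
KKRRRRKKK
KKKKKKKKK
After op 4 paint(5,0,Y):
KKRYYWWWW
KKYYYRRRR
KKYYYRRRR
KKYYYKKKK
KKRRRRKKK
YKKKKKKKK
After op 5 paint(5,0,W):
KKRYYWWWW
KKYYYRRRR
KKYYYRRRR
KKYYYKKKK
KKRRRRKKK
WKKKKKKKK
After op 6 paint(5,0,G):
KKRYYWWWW
KKYYYRRRR
KKYYYRRRR
KKYYYKKKK
KKRRRRKKK
GKKKKKKKK
After op 7 fill(2,4,B) [11 cells changed]:
KKRBBWWWW
KKBBBRRRR
KKBBBRRRR
KKBBBKKKK
KKRRRRKKK
GKKKKKKKK

Answer: KKRBBWWWW
KKBBBRRRR
KKBBBRRRR
KKBBBKKKK
KKRRRRKKK
GKKKKKKKK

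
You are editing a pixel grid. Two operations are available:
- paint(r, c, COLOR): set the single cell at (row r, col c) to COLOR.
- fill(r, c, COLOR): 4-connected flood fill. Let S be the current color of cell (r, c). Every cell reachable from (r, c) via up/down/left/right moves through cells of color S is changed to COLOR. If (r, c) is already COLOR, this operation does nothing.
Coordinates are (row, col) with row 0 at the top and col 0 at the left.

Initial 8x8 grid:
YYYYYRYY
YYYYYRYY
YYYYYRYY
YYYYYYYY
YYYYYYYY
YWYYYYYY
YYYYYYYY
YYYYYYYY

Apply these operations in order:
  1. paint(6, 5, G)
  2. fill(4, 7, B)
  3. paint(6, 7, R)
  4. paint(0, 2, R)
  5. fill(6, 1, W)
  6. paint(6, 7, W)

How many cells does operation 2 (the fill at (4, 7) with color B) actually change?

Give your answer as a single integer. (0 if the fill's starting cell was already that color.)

After op 1 paint(6,5,G):
YYYYYRYY
YYYYYRYY
YYYYYRYY
YYYYYYYY
YYYYYYYY
YWYYYYYY
YYYYYGYY
YYYYYYYY
After op 2 fill(4,7,B) [59 cells changed]:
BBBBBRBB
BBBBBRBB
BBBBBRBB
BBBBBBBB
BBBBBBBB
BWBBBBBB
BBBBBGBB
BBBBBBBB

Answer: 59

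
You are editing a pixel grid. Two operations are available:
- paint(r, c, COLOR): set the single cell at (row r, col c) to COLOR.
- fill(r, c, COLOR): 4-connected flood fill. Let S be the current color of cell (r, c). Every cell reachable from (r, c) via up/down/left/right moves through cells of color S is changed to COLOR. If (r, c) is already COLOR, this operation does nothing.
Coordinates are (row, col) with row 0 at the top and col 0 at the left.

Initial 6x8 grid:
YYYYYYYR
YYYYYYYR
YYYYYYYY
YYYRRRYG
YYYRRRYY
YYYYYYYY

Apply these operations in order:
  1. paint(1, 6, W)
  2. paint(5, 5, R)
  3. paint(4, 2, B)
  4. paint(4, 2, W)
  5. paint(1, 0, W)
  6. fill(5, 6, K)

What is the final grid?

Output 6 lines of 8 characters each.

After op 1 paint(1,6,W):
YYYYYYYR
YYYYYYWR
YYYYYYYY
YYYRRRYG
YYYRRRYY
YYYYYYYY
After op 2 paint(5,5,R):
YYYYYYYR
YYYYYYWR
YYYYYYYY
YYYRRRYG
YYYRRRYY
YYYYYRYY
After op 3 paint(4,2,B):
YYYYYYYR
YYYYYYWR
YYYYYYYY
YYYRRRYG
YYBRRRYY
YYYYYRYY
After op 4 paint(4,2,W):
YYYYYYYR
YYYYYYWR
YYYYYYYY
YYYRRRYG
YYWRRRYY
YYYYYRYY
After op 5 paint(1,0,W):
YYYYYYYR
WYYYYYWR
YYYYYYYY
YYYRRRYG
YYWRRRYY
YYYYYRYY
After op 6 fill(5,6,K) [35 cells changed]:
KKKKKKKR
WKKKKKWR
KKKKKKKK
KKKRRRKG
KKWRRRKK
KKKKKRKK

Answer: KKKKKKKR
WKKKKKWR
KKKKKKKK
KKKRRRKG
KKWRRRKK
KKKKKRKK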